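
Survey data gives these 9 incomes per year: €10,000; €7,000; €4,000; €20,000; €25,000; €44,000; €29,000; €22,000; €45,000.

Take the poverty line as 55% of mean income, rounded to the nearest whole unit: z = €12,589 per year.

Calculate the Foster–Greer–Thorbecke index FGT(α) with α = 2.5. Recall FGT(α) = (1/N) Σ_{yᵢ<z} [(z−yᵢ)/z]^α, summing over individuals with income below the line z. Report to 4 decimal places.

0.0594

Poor units: €4,000, €7,000, €10,000 (q = 3 of N = 9).
Gap ratios (z−y)/z: (12589−4000)/12589 = 0.6823; (12589−7000)/12589 = 0.4440; (12589−10000)/12589 = 0.2057.
Raised to α = 2.5: 0.38448; 0.13133; 0.01918.
Sum = 0.534992; FGT(2.5) = 0.534992 / 9 = 0.0594.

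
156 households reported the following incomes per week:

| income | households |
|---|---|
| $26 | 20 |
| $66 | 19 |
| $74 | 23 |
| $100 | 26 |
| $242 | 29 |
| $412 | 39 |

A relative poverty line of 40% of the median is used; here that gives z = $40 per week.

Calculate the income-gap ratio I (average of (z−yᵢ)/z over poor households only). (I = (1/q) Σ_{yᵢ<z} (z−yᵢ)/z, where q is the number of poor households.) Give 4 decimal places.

0.3500

Below z: 20×$26 (q = 20 of N = 156).
Shortfall ratios (z−y)/z: 0.3500 (×20); sum = 7.000000.
I averages over the q = 20 poor units only: 7.000000 / 20 = 0.3500.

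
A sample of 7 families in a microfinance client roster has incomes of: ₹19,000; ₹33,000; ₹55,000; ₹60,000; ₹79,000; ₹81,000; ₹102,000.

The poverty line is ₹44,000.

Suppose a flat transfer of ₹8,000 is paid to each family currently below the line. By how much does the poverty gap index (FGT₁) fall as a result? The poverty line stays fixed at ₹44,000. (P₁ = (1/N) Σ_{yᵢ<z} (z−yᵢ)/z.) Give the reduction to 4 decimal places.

0.0519

Before: below the line — ₹19,000, ₹33,000; poverty gap index (FGT₁) = 0.116883.
After the ₹8,000 transfer: below the line — ₹27,000, ₹41,000; poverty gap index (FGT₁) = 0.064935.
Reduction = 0.116883 − 0.064935 = 0.0519.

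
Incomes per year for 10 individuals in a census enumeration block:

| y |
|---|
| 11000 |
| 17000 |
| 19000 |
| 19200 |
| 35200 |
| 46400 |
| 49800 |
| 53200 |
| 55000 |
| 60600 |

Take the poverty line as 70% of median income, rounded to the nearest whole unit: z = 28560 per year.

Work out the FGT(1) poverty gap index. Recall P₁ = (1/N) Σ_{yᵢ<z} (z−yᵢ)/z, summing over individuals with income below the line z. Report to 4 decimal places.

Poor units: 11000, 17000, 19000, 19200 (q = 4 of N = 10).
Relative gaps: (28560−11000)/28560 = 0.6148; (28560−17000)/28560 = 0.4048; (28560−19000)/28560 = 0.3347; (28560−19200)/28560 = 0.3277.
Σ = 1.682073. Dividing by the full population N = 10 gives P₁ = 0.1682.

0.1682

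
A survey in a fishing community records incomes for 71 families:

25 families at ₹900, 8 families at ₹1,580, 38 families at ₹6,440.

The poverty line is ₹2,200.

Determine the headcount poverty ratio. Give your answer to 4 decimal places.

0.4648

33 of the 71 families have income below ₹2,200.
H = 33/71 = 0.4648.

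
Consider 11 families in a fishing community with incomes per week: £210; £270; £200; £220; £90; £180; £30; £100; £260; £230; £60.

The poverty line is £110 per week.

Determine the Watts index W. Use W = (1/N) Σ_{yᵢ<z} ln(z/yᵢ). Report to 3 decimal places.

0.200

Incomes under z: £30, £60, £90, £100 (q = 4 of N = 11).
ln(z/y) terms: ln(110/30) = 1.2993; ln(110/60) = 0.6061; ln(110/90) = 0.2007; ln(110/100) = 0.0953.
W = 2.201400 / 11 = 0.200.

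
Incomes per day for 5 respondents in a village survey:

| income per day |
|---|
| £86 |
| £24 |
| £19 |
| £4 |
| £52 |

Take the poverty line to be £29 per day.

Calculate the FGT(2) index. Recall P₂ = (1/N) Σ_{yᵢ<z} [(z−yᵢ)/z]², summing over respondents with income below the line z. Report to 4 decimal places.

0.1784

Below z: £4, £19, £24 (q = 3 of N = 5).
Shortfall ratios: (29−4)/29 = 0.8621; (29−19)/29 = 0.3448; (29−24)/29 = 0.1724.
Squared: 0.7432; 0.1189; 0.0297.
Sum = 0.891795; P₂ = 0.891795 / 5 = 0.1784.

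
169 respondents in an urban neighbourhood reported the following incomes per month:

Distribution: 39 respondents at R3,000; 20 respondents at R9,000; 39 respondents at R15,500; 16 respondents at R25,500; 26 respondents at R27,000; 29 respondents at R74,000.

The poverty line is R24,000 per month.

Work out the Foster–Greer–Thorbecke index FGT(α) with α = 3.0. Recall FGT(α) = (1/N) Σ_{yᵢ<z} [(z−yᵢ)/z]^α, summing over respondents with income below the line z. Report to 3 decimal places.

Incomes under z: 39×R3,000, 20×R9,000, 39×R15,500 (q = 98 of N = 169).
Gap ratios (z−y)/z: (24000−3000)/24000 = 0.8750 (×39); (24000−9000)/24000 = 0.6250 (×20); (24000−15500)/24000 = 0.3542 (×39).
Raised to α = 3.0: 0.66992 (×39); 0.24414 (×20); 0.04442 (×39).
Sum = 32.742323; FGT(3.0) = 32.742323 / 169 = 0.194.

0.194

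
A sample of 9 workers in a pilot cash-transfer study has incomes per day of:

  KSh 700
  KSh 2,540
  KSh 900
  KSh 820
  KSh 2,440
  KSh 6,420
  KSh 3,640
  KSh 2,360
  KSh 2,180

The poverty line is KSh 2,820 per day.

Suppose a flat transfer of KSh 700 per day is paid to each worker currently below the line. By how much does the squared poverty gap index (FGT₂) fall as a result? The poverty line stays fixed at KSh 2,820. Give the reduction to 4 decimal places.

Before: below the line — KSh 700, KSh 820, KSh 900, KSh 2,180, KSh 2,360, KSh 2,440, KSh 2,540; squared poverty gap index (FGT₂) = 0.181983.
After the KSh 700 transfer: below the line — KSh 1,400, KSh 1,520, KSh 1,600; squared poverty gap index (FGT₂) = 0.072582.
Reduction = 0.181983 − 0.072582 = 0.1094.

0.1094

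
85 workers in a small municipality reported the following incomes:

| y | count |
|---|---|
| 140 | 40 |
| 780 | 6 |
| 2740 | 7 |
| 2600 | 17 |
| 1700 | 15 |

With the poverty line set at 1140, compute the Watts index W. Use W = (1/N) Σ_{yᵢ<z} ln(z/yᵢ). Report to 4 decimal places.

Poor units: 40×140, 6×780 (q = 46 of N = 85).
Log gaps: ln(1140/140) = 2.0971 (×40); ln(1140/780) = 0.3795 (×6).
W = 86.162582 / 85 = 1.0137.

1.0137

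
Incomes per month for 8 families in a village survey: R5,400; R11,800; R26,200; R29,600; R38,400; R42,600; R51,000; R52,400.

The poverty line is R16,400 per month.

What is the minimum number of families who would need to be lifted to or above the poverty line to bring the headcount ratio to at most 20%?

2 of the 8 families are poor, so H = 2/8 = 0.250.
A headcount ratio of at most 20% allows at most ⌊0.20 × 8⌋ = 1 poor families.
So at least 2 − 1 = 1 must be lifted.

1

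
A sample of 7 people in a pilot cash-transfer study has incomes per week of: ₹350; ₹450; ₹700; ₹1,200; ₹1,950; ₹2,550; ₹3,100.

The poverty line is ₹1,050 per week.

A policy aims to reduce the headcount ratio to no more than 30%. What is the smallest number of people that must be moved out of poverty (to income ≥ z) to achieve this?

1

3 of the 7 people are poor, so H = 3/7 = 0.429.
A headcount ratio of at most 30% allows at most ⌊0.30 × 7⌋ = 2 poor people.
So at least 3 − 2 = 1 must be lifted.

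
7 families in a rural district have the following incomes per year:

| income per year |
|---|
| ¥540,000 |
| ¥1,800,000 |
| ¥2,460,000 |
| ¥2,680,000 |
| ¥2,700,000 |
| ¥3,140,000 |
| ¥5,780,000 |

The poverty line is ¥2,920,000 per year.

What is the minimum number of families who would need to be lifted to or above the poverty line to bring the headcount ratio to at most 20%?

4

Currently q = 5 of N = 7 are below the line (H = 0.714).
A headcount ratio of at most 20% allows at most ⌊0.20 × 7⌋ = 1 poor families.
So at least 5 − 1 = 4 must be lifted.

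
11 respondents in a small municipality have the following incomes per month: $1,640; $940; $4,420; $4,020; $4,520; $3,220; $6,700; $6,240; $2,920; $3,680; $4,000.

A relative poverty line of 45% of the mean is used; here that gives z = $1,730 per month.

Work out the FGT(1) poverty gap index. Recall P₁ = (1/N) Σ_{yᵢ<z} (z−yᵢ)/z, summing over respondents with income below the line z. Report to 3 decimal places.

0.046

Below the line: $940, $1,640 (q = 2 of N = 11).
Relative gaps: (1730−940)/1730 = 0.4566; (1730−1640)/1730 = 0.0520.
Sum of shortfalls = 0.508671; P₁ averages over all N: 0.508671 / 11 = 0.046.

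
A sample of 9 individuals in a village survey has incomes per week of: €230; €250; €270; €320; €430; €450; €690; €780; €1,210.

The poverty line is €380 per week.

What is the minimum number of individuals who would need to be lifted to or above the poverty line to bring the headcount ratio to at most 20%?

3

4 of the 9 individuals are poor, so H = 4/9 = 0.444.
A headcount ratio of at most 20% allows at most ⌊0.20 × 9⌋ = 1 poor individuals.
So at least 4 − 1 = 3 must be lifted.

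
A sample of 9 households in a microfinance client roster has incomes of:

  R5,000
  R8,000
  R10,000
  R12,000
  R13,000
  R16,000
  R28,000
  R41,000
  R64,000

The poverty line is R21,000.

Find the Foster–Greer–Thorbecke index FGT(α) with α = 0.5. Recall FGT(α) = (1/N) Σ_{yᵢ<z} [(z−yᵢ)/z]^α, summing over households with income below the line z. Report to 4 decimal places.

0.4604

Incomes under z: R5,000, R8,000, R10,000, R12,000, R13,000, R16,000 (q = 6 of N = 9).
Relative gaps: (21000−5000)/21000 = 0.7619; (21000−8000)/21000 = 0.6190; (21000−10000)/21000 = 0.5238; (21000−12000)/21000 = 0.4286; (21000−13000)/21000 = 0.3810; (21000−16000)/21000 = 0.2381.
Raised to α = 0.5: 0.87287; 0.78680; 0.72375; 0.65465; 0.61721; 0.48795.
Sum = 4.143231; FGT(0.5) = 4.143231 / 9 = 0.4604.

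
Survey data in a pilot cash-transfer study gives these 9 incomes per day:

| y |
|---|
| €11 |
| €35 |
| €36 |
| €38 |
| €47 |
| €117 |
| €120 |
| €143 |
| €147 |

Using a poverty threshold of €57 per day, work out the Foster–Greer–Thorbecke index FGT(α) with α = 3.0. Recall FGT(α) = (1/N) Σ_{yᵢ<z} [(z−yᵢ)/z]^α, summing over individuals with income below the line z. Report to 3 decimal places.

Below the line: €11, €35, €36, €38, €47 (q = 5 of N = 9).
Normalized shortfalls: (57−11)/57 = 0.8070; (57−35)/57 = 0.3860; (57−36)/57 = 0.3684; (57−38)/57 = 0.3333; (57−47)/57 = 0.1754.
Raised to α = 3.0: 0.52559; 0.05750; 0.05001; 0.03704; 0.00540.
Sum = 0.675533; FGT(3.0) = 0.675533 / 9 = 0.075.

0.075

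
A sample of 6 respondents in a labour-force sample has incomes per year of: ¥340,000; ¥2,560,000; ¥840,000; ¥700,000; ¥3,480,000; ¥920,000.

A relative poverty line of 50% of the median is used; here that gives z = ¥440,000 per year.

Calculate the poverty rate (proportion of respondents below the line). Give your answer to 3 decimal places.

1 of the 6 respondents have income below ¥440,000.
H = 1/6 = 0.167.

0.167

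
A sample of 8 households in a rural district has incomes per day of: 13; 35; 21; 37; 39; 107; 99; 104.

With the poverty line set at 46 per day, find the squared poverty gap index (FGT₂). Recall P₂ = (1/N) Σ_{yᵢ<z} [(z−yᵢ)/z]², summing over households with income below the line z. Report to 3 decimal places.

Poor units: 13, 21, 35, 37, 39 (q = 5 of N = 8).
Gap ratios (z−y)/z: (46−13)/46 = 0.7174; (46−21)/46 = 0.5435; (46−35)/46 = 0.2391; (46−37)/46 = 0.1957; (46−39)/46 = 0.1522.
Squared: 0.5147; 0.2954; 0.0572; 0.0383; 0.0232.
Sum = 0.928639; P₂ = 0.928639 / 8 = 0.116.

0.116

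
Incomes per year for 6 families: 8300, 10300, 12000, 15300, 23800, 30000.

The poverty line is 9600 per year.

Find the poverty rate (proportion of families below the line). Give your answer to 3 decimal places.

1 of the 6 families have income below 9600.
H = 1/6 = 0.167.

0.167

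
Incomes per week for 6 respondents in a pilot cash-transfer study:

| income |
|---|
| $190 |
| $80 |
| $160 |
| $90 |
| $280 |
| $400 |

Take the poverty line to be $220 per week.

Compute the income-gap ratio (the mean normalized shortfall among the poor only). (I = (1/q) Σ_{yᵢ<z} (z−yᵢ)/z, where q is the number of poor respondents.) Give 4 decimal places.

Below the line: $80, $90, $160, $190 (q = 4 of N = 6).
Relative gaps: 0.6364, 0.5909, 0.2727, 0.1364; sum = 1.636364.
I averages over the q = 4 poor units only: 1.636364 / 4 = 0.4091.

0.4091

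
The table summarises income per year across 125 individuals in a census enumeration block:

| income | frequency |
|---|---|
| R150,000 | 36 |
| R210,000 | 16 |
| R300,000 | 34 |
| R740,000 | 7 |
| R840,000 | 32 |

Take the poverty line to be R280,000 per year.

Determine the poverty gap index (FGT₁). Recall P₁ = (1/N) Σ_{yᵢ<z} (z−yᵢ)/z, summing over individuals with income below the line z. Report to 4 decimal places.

0.1657

Below the line: 36×R150,000, 16×R210,000 (q = 52 of N = 125).
Normalized shortfalls: (280000−150000)/280000 = 0.4643 (×36); (280000−210000)/280000 = 0.2500 (×16).
Σ = 20.714286. Dividing by the full population N = 125 gives P₁ = 0.1657.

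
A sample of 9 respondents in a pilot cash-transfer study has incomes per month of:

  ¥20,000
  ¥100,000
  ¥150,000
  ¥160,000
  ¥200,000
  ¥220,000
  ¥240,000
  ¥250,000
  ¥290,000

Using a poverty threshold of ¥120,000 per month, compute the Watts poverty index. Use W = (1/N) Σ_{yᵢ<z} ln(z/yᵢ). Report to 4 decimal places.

0.2193

Incomes under z: ¥20,000, ¥100,000 (q = 2 of N = 9).
Log gaps: ln(120000/20000) = 1.7918; ln(120000/100000) = 0.1823.
W = 1.974081 / 9 = 0.2193.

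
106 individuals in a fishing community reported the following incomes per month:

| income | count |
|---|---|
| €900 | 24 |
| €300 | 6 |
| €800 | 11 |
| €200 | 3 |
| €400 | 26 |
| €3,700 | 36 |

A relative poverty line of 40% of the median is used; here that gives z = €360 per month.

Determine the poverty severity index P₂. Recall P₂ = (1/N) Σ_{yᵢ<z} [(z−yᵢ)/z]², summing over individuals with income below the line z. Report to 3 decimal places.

Below z: 3×€200, 6×€300 (q = 9 of N = 106).
Gap ratios (z−y)/z: (360−200)/360 = 0.4444 (×3); (360−300)/360 = 0.1667 (×6).
Squared: 0.1975 (×3); 0.0278 (×6).
Sum = 0.759259; P₂ = 0.759259 / 106 = 0.007.

0.007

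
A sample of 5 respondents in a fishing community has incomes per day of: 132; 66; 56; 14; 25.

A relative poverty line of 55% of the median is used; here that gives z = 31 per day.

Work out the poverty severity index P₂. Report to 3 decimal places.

0.068

Incomes under z: 14, 25 (q = 2 of N = 5).
Shortfall ratios: (31−14)/31 = 0.5484; (31−25)/31 = 0.1935.
Squared: 0.3007; 0.0375.
Sum = 0.338189; P₂ = 0.338189 / 5 = 0.068.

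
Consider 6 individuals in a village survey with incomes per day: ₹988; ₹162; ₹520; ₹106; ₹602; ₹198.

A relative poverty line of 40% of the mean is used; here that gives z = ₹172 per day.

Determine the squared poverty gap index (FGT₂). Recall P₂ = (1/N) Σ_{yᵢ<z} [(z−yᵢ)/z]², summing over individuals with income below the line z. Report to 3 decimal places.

Poor units: ₹106, ₹162 (q = 2 of N = 6).
Relative gaps: (172−106)/172 = 0.3837; (172−162)/172 = 0.0581.
Squared: 0.1472; 0.0034.
Sum = 0.150622; P₂ = 0.150622 / 6 = 0.025.

0.025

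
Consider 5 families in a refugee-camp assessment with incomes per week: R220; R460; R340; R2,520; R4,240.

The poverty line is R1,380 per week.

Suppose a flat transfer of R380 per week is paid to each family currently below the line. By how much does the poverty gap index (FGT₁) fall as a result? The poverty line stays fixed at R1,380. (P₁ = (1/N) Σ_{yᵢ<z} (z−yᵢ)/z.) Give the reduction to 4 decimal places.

Before: below the line — R220, R340, R460; poverty gap index (FGT₁) = 0.452174.
After the R380 transfer: below the line — R600, R720, R840; poverty gap index (FGT₁) = 0.286957.
Reduction = 0.452174 − 0.286957 = 0.1652.

0.1652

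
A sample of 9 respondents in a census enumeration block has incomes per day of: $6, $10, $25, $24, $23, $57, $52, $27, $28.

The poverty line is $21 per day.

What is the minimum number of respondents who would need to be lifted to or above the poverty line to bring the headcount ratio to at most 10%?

2 of the 9 respondents are poor, so H = 2/9 = 0.222.
A headcount ratio of at most 10% allows at most ⌊0.10 × 9⌋ = 0 poor respondents.
So at least 2 − 0 = 2 must be lifted.

2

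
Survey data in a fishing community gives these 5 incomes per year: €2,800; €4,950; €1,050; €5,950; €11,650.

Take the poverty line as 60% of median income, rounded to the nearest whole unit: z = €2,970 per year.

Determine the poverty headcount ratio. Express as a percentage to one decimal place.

40.0%

2 of the 5 households have income below €2,970.
H = 2/5 = 40.0%.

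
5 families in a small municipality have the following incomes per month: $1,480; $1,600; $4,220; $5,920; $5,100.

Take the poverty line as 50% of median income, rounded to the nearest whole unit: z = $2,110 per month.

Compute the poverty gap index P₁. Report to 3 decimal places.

Below z: $1,480, $1,600 (q = 2 of N = 5).
Normalized shortfalls: (2110−1480)/2110 = 0.2986; (2110−1600)/2110 = 0.2417.
Σ = 0.540284. Dividing by the full population N = 5 gives P₁ = 0.108.

0.108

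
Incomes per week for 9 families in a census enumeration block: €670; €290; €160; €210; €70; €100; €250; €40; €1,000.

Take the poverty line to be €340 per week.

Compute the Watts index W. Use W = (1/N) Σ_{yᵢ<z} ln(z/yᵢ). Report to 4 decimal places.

Below the line: €40, €70, €100, €160, €210, €250, €290 (q = 7 of N = 9).
ln(z/y) terms: ln(340/40) = 2.1401; ln(340/70) = 1.5805; ln(340/100) = 1.2238; ln(340/160) = 0.7538; ln(340/210) = 0.4818; ln(340/250) = 0.3075; ln(340/290) = 0.1591.
W = 6.646451 / 9 = 0.7385.

0.7385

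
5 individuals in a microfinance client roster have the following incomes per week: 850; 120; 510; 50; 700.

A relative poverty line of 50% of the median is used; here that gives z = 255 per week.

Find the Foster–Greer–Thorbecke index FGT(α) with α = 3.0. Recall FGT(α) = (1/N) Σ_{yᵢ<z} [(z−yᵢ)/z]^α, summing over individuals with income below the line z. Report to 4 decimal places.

0.1336

Below z: 50, 120 (q = 2 of N = 5).
Normalized shortfalls: (255−50)/255 = 0.8039; (255−120)/255 = 0.5294.
Raised to α = 3.0: 0.51957; 0.14838.
Sum = 0.667948; FGT(3.0) = 0.667948 / 5 = 0.1336.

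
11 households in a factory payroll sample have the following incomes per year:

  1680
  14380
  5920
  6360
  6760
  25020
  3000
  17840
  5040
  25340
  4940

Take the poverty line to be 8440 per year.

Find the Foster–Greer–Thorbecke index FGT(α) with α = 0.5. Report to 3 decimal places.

0.406

Incomes under z: 1680, 3000, 4940, 5040, 5920, 6360, 6760 (q = 7 of N = 11).
Relative gaps: (8440−1680)/8440 = 0.8009; (8440−3000)/8440 = 0.6445; (8440−4940)/8440 = 0.4147; (8440−5040)/8440 = 0.4028; (8440−5920)/8440 = 0.2986; (8440−6360)/8440 = 0.2464; (8440−6760)/8440 = 0.1991.
Raised to α = 0.5: 0.89496; 0.80284; 0.64397; 0.63470; 0.54642; 0.49643; 0.44615.
Sum = 4.465469; FGT(0.5) = 4.465469 / 11 = 0.406.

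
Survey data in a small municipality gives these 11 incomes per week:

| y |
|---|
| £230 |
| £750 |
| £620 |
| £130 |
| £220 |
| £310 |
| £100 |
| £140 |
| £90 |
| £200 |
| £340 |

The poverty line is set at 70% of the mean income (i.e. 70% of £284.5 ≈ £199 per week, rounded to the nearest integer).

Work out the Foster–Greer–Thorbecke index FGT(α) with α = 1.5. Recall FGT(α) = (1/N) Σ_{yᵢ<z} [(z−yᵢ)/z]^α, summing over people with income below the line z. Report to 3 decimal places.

0.102

Below the line: £90, £100, £130, £140 (q = 4 of N = 11).
Normalized shortfalls: (199−90)/199 = 0.5477; (199−100)/199 = 0.4975; (199−130)/199 = 0.3467; (199−140)/199 = 0.2965.
Raised to α = 1.5: 0.40538; 0.35089; 0.20417; 0.16144.
Sum = 1.121876; FGT(1.5) = 1.121876 / 11 = 0.102.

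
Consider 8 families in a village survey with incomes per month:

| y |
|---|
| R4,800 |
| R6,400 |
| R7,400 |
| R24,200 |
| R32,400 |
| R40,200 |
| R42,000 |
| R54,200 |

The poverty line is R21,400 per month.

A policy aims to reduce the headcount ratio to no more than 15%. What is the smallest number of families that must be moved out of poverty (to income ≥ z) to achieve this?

3 of the 8 families are poor, so H = 3/8 = 0.375.
A headcount ratio of at most 15% allows at most ⌊0.15 × 8⌋ = 1 poor families.
So at least 3 − 1 = 2 must be lifted.

2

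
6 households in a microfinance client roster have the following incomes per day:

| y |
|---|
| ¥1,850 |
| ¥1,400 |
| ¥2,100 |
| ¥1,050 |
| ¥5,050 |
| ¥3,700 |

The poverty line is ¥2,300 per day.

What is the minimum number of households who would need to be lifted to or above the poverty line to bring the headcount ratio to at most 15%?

4

Currently q = 4 of N = 6 are below the line (H = 0.667).
A headcount ratio of at most 15% allows at most ⌊0.15 × 6⌋ = 0 poor households.
So at least 4 − 0 = 4 must be lifted.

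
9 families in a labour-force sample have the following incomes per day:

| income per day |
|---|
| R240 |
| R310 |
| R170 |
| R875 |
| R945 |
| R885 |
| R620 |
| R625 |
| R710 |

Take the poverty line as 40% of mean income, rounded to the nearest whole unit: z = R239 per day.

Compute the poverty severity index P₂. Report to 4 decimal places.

0.0093

Incomes under z: R170 (q = 1 of N = 9).
Relative gaps: (239−170)/239 = 0.2887.
Squared: 0.0833.
Sum = 0.083349; P₂ = 0.083349 / 9 = 0.0093.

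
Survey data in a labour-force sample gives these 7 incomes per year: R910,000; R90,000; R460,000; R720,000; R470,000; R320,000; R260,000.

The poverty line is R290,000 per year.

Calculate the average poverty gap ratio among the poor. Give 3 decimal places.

0.397

Below z: R90,000, R260,000 (q = 2 of N = 7).
Relative gaps: 0.6897, 0.1034; sum = 0.793103.
The income-gap ratio divides by q (the poor only): 0.793103 / 2 = 0.397.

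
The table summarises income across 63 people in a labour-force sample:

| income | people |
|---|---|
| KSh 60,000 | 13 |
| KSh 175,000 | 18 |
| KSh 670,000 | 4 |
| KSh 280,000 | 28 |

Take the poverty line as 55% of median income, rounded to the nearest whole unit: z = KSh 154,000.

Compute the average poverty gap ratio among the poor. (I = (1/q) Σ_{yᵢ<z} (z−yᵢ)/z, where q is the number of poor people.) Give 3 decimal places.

0.610

Below z: 13×KSh 60,000 (q = 13 of N = 63).
Relative gaps: 0.6104 (×13); sum = 7.935065.
I averages over the q = 13 poor units only: 7.935065 / 13 = 0.610.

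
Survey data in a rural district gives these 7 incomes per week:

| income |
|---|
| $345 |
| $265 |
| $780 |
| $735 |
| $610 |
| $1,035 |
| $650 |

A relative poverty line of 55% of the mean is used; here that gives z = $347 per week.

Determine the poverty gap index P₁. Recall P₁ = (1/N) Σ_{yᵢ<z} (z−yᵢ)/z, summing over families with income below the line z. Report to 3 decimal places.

0.035

Incomes under z: $265, $345 (q = 2 of N = 7).
Shortfall ratios: (347−265)/347 = 0.2363; (347−345)/347 = 0.0058.
Sum of shortfalls = 0.242075; P₁ averages over all N: 0.242075 / 7 = 0.035.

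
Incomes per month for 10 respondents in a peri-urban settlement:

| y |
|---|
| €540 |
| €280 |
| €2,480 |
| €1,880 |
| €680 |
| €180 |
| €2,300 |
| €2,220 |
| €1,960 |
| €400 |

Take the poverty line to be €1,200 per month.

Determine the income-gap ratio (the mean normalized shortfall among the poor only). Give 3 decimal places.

Incomes under z: €180, €280, €400, €540, €680 (q = 5 of N = 10).
Relative gaps: 0.8500, 0.7667, 0.6667, 0.5500, 0.4333; sum = 3.266667.
I averages over the q = 5 poor units only: 3.266667 / 5 = 0.653.

0.653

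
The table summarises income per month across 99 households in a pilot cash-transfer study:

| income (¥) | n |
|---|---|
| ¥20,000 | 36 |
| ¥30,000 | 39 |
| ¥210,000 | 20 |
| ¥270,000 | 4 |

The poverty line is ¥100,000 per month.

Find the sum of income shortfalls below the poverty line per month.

¥5,610,000

Incomes under z: 36×¥20,000, 39×¥30,000 (q = 75 of N = 99).
Individual gaps: 36×(100000−20000) = 2880000; 39×(100000−30000) = 2730000.
Aggregate gap = ¥5,610,000.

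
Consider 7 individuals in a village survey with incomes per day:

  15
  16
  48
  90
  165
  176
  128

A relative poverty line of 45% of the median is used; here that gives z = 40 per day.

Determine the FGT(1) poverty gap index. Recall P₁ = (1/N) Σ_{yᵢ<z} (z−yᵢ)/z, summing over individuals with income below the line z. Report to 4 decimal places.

0.1750

Incomes under z: 15, 16 (q = 2 of N = 7).
Normalized shortfalls: (40−15)/40 = 0.6250; (40−16)/40 = 0.6000.
Σ = 1.225000. Dividing by the full population N = 7 gives P₁ = 0.1750.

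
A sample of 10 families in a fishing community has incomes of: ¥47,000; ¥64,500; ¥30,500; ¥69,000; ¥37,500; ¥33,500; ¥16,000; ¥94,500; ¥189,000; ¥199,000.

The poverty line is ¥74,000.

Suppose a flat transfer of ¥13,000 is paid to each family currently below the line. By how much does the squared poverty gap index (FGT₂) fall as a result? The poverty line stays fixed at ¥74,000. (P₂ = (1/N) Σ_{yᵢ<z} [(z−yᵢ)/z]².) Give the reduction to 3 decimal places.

0.084

Before: below the line — ¥16,000, ¥30,500, ¥33,500, ¥37,500, ¥47,000, ¥64,500, ¥69,000; squared poverty gap index (FGT₂) = 0.16569.
After the ¥13,000 transfer: below the line — ¥29,000, ¥43,500, ¥46,500, ¥50,500, ¥60,000; squared poverty gap index (FGT₂) = 0.08144.
Reduction = 0.16569 − 0.08144 = 0.084.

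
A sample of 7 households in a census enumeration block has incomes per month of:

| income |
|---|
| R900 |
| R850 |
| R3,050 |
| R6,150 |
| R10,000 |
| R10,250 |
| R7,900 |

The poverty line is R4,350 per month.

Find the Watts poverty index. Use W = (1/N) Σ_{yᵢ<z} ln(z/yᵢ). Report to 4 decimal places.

0.5090

Below z: R850, R900, R3,050 (q = 3 of N = 7).
ln(z/y) terms: ln(4350/850) = 1.6327; ln(4350/900) = 1.5755; ln(4350/3050) = 0.3550.
W = 3.563265 / 7 = 0.5090.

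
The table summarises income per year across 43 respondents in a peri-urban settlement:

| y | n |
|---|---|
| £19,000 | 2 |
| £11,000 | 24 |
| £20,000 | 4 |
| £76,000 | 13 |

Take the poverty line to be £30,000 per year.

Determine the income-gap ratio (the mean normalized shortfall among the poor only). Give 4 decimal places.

Below z: 24×£11,000, 2×£19,000, 4×£20,000 (q = 30 of N = 43).
Relative gaps: 0.6333 (×24), 0.3667 (×2), 0.3333 (×4); sum = 17.266667.
The income-gap ratio divides by q (the poor only): 17.266667 / 30 = 0.5756.

0.5756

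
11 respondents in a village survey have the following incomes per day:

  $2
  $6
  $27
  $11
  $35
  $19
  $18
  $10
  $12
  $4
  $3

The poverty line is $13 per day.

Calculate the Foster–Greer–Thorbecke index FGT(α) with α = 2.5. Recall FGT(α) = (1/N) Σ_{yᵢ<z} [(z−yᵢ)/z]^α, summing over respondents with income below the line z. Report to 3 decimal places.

0.166

Incomes under z: $2, $3, $4, $6, $10, $11, $12 (q = 7 of N = 11).
Shortfall ratios: (13−2)/13 = 0.8462; (13−3)/13 = 0.7692; (13−4)/13 = 0.6923; (13−6)/13 = 0.5385; (13−10)/13 = 0.2308; (13−11)/13 = 0.1538; (13−12)/13 = 0.0769.
Raised to α = 2.5: 0.65860; 0.51897; 0.39879; 0.21276; 0.02558; 0.00928; 0.00164.
Sum = 1.825631; FGT(2.5) = 1.825631 / 11 = 0.166.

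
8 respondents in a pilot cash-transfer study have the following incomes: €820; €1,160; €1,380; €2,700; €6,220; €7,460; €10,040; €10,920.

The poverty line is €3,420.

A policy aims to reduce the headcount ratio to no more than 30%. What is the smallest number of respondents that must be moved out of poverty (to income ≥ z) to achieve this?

2

4 of the 8 respondents are poor, so H = 4/8 = 0.500.
A headcount ratio of at most 30% allows at most ⌊0.30 × 8⌋ = 2 poor respondents.
So at least 4 − 2 = 2 must be lifted.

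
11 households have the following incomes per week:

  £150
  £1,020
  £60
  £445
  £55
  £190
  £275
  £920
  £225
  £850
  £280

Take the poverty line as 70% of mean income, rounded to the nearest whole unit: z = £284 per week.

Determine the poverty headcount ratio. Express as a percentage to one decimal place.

7 of the 11 households have income below £284.
H = 7/11 = 63.6%.

63.6%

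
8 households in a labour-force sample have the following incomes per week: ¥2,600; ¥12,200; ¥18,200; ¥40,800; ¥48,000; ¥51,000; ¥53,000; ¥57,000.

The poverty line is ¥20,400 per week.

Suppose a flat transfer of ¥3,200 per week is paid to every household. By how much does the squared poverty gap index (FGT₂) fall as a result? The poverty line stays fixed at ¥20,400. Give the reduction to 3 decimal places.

0.045

Before: below the line — ¥2,600, ¥12,200, ¥18,200; squared poverty gap index (FGT₂) = 0.11682.
After the ¥3,200 transfer: below the line — ¥5,800, ¥15,400; squared poverty gap index (FGT₂) = 0.07153.
Reduction = 0.11682 − 0.07153 = 0.045.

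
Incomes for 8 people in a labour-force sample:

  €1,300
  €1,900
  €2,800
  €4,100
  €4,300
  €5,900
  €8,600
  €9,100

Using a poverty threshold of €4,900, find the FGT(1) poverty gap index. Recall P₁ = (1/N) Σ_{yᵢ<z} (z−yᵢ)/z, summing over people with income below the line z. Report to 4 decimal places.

0.2577

Below z: €1,300, €1,900, €2,800, €4,100, €4,300 (q = 5 of N = 8).
Normalized shortfalls: (4900−1300)/4900 = 0.7347; (4900−1900)/4900 = 0.6122; (4900−2800)/4900 = 0.4286; (4900−4100)/4900 = 0.1633; (4900−4300)/4900 = 0.1224.
Sum of shortfalls = 2.061224; P₁ averages over all N: 2.061224 / 8 = 0.2577.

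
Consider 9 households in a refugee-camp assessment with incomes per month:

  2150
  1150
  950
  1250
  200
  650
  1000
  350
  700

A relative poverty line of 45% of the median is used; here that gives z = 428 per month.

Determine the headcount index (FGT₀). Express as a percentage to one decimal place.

2 of the 9 households have income below 428.
H = 2/9 = 22.2%.

22.2%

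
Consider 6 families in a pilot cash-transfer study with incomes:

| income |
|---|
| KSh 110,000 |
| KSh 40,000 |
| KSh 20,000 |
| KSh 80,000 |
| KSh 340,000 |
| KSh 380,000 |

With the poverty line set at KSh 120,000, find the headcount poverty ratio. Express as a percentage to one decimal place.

4 of the 6 families have income below KSh 120,000.
H = 4/6 = 66.7%.

66.7%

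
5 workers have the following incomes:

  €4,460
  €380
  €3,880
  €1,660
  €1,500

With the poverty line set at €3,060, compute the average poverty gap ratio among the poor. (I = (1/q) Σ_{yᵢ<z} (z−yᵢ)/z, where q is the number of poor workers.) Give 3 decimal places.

0.614

Poor units: €380, €1,500, €1,660 (q = 3 of N = 5).
Relative gaps: 0.8758, 0.5098, 0.4575; sum = 1.843137.
The income-gap ratio divides by q (the poor only): 1.843137 / 3 = 0.614.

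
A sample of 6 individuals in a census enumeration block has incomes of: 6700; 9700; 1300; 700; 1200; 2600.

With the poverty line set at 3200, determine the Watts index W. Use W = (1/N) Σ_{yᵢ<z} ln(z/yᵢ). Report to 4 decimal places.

Below z: 700, 1200, 1300, 2600 (q = 4 of N = 6).
Log shortfalls: ln(3200/700) = 1.5198; ln(3200/1200) = 0.9808; ln(3200/1300) = 0.9008; ln(3200/2600) = 0.2076.
W = 3.609081 / 6 = 0.6015.

0.6015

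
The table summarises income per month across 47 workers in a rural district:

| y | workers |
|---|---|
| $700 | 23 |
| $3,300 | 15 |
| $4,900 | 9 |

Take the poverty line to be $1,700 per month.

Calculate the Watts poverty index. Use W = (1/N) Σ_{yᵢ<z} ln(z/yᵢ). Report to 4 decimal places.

0.4342

Incomes under z: 23×$700 (q = 23 of N = 47).
Log shortfalls: ln(1700/700) = 0.8873 (×23).
W = 20.407973 / 47 = 0.4342.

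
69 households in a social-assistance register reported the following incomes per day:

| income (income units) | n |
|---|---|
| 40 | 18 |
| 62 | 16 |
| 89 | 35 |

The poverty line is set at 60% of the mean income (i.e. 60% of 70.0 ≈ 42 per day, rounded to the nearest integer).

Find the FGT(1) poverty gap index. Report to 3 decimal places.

0.012

Poor units: 18×40 (q = 18 of N = 69).
Normalized shortfalls: (42−40)/42 = 0.0476 (×18).
Σ = 0.857143. Dividing by the full population N = 69 gives P₁ = 0.012.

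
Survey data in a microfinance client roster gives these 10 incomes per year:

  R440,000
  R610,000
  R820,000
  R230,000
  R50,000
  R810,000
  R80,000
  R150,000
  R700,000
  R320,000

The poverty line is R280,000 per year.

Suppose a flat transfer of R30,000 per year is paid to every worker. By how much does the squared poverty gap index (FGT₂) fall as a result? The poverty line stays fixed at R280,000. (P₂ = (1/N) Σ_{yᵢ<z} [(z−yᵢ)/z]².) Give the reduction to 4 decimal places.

0.0421

Before: below the line — R50,000, R80,000, R150,000, R230,000; squared poverty gap index (FGT₂) = 0.143240.
After the R30,000 transfer: below the line — R80,000, R110,000, R180,000, R260,000; squared poverty gap index (FGT₂) = 0.101148.
Reduction = 0.143240 − 0.101148 = 0.0421.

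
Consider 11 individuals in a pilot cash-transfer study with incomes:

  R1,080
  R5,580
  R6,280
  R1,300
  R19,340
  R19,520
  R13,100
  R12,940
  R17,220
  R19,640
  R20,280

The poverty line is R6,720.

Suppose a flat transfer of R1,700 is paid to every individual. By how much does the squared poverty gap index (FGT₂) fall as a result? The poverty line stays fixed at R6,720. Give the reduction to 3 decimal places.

Before: below the line — R1,080, R1,300, R5,580, R6,280; squared poverty gap index (FGT₂) = 0.12618.
After the R1,700 transfer: below the line — R2,780, R3,000; squared poverty gap index (FGT₂) = 0.05911.
Reduction = 0.12618 − 0.05911 = 0.067.

0.067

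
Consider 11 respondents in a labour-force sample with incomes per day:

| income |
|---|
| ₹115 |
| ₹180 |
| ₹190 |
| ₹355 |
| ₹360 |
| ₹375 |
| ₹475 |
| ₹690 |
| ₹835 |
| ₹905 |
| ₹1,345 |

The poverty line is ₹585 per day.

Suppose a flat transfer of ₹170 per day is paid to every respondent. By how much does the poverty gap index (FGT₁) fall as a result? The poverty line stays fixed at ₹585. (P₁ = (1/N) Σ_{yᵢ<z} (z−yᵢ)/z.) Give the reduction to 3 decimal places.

Before: below the line — ₹115, ₹180, ₹190, ₹355, ₹360, ₹375, ₹475; poverty gap index (FGT₁) = 0.31779.
After the ₹170 transfer: below the line — ₹285, ₹350, ₹360, ₹525, ₹530, ₹545; poverty gap index (FGT₁) = 0.14219.
Reduction = 0.31779 − 0.14219 = 0.176.

0.176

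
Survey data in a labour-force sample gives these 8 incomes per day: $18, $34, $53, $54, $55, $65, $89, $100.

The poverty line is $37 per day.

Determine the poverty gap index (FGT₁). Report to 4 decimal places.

Poor units: $18, $34 (q = 2 of N = 8).
Normalized shortfalls: (37−18)/37 = 0.5135; (37−34)/37 = 0.0811.
Sum of shortfalls = 0.594595; P₁ averages over all N: 0.594595 / 8 = 0.0743.

0.0743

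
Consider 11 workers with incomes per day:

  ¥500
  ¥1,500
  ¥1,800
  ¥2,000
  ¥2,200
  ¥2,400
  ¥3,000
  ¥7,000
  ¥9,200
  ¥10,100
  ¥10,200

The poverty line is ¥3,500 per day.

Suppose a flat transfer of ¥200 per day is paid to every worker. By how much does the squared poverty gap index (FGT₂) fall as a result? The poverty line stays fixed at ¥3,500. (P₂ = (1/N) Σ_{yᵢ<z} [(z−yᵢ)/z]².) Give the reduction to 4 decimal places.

0.0309

Before: below the line — ¥500, ¥1,500, ¥1,800, ¥2,000, ¥2,200, ¥2,400, ¥3,000; squared poverty gap index (FGT₂) = 0.157996.
After the ¥200 transfer: below the line — ¥700, ¥1,700, ¥2,000, ¥2,200, ¥2,400, ¥2,600, ¥3,200; squared poverty gap index (FGT₂) = 0.127124.
Reduction = 0.157996 − 0.127124 = 0.0309.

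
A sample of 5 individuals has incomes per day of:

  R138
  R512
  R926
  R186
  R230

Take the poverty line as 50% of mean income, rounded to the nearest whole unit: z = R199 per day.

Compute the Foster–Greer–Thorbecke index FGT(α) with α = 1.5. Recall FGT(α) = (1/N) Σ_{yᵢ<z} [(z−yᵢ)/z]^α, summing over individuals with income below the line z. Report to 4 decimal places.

Below z: R138, R186 (q = 2 of N = 5).
Normalized shortfalls: (199−138)/199 = 0.3065; (199−186)/199 = 0.0653.
Raised to α = 1.5: 0.16971; 0.01670.
Sum = 0.186410; FGT(1.5) = 0.186410 / 5 = 0.0373.

0.0373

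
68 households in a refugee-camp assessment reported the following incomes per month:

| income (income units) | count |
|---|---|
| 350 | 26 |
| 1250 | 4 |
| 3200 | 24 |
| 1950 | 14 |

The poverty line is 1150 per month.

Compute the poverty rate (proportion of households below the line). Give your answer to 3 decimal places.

0.382

26 of the 68 households have income below 1150.
H = 26/68 = 0.382.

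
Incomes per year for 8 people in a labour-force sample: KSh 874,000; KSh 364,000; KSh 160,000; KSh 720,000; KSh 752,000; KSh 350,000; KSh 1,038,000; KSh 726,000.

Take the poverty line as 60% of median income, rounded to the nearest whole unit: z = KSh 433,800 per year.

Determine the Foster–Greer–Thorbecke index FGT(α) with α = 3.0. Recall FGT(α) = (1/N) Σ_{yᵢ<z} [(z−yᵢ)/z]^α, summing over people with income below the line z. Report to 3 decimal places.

0.033

Below z: KSh 160,000, KSh 350,000, KSh 364,000 (q = 3 of N = 8).
Normalized shortfalls: (433800−160000)/433800 = 0.6312; (433800−350000)/433800 = 0.1932; (433800−364000)/433800 = 0.1609.
Raised to α = 3.0: 0.25144; 0.00721; 0.00417.
Sum = 0.262813; FGT(3.0) = 0.262813 / 8 = 0.033.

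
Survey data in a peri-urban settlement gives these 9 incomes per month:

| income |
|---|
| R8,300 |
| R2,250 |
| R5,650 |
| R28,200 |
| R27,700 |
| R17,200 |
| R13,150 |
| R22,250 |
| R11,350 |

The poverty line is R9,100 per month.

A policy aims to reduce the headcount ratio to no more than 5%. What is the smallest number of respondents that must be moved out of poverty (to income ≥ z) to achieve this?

3

3 of the 9 respondents are poor, so H = 3/9 = 0.333.
A headcount ratio of at most 5% allows at most ⌊0.05 × 9⌋ = 0 poor respondents.
So at least 3 − 0 = 3 must be lifted.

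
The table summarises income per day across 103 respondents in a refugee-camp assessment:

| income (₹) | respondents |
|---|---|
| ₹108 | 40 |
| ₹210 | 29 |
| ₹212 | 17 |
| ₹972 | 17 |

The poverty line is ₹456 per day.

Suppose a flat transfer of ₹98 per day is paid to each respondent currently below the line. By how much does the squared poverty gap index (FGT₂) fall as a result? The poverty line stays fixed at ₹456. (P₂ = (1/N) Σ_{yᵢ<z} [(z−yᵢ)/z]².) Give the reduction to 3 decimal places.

0.192

Before: below the line — 40×₹108, 29×₹210, 17×₹212; squared poverty gap index (FGT₂) = 0.35538.
After the ₹98 transfer: below the line — 40×₹206, 29×₹308, 17×₹310; squared poverty gap index (FGT₂) = 0.16331.
Reduction = 0.35538 − 0.16331 = 0.192.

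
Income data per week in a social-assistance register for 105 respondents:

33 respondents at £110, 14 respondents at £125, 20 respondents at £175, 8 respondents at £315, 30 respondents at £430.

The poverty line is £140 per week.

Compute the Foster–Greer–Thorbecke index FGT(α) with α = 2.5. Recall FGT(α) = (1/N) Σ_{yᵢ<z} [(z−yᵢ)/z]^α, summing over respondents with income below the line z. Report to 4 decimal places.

0.0072

Below the line: 33×£110, 14×£125 (q = 47 of N = 105).
Relative gaps: (140−110)/140 = 0.2143 (×33); (140−125)/140 = 0.1071 (×14).
Raised to α = 2.5: 0.02126 (×33); 0.00376 (×14).
Sum = 0.754057; FGT(2.5) = 0.754057 / 105 = 0.0072.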